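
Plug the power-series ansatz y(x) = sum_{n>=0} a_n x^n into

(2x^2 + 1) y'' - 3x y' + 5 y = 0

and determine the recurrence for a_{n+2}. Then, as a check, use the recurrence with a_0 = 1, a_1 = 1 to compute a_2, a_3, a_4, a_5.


Substitute y = sum_n a_n x^n.
(1 + 2 x^2) y'' contributes (n+2)(n+1) a_{n+2} + 2 n(n-1) a_n at x^n.
-3 x y'(x) contributes -3 n a_n at x^n.
5 y(x) contributes 5 a_n at x^n.
Matching x^n: (n+2)(n+1) a_{n+2} + (2 n(n-1) - 3 n + 5) a_n = 0.
Thus a_{n+2} = (-2 n(n-1) + 3 n - 5) / ((n+1)(n+2)) * a_n.

Check with a_0 = 1, a_1 = 1 (apply the recurrence for n = 0, 1, 2, 3): a_0 = 1, a_1 = 1, a_2 = -5/2, a_3 = -1/3, a_4 = 5/8, a_5 = 2/15.

a_(n+2) = (-2 n(n-1) + 3 n - 5) / ((n+1)(n+2)) * a_n; check: a_0 = 1, a_1 = 1, a_2 = -5/2, a_3 = -1/3, a_4 = 5/8, a_5 = 2/15


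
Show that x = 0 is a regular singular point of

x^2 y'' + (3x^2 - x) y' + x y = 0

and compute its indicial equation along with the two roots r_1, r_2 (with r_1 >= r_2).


Divide by x^2 to reach normal form y'' + P_1(x) y' + P_2(x) y = 0 with P_1(x) = 3 - 1/x and P_2(x) = 1/x.
x = 0 is a singular point because the y'-coefficient 3 - 1/x has a pole at x = 0 and the y-coefficient 1/x has a pole at x = 0.
It is a regular singular point because x P_1(x) = p(x) = 3x - 1 and x^2 P_2(x) = q(x) = x are polynomials, hence analytic at x = 0.
p(0) = -1,  q(0) = 0.
Indicial equation: r(r-1) + p(0) r + q(0) = 0, i.e. r^2 + (p(0) - 1) r + q(0) = 0, i.e. r^2 - 2 r = 0.
Discriminant: (-2)^2 - 4(0) = 4, so r = (2 ± 2)/2.
Solving: r_1 = 2, r_2 = 0.

indicial: r^2 - 2 r = 0; roots r_1 = 2, r_2 = 0


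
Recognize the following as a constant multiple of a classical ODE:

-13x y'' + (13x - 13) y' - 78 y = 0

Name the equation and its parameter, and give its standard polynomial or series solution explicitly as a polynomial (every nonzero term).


All three coefficients share the factor -13; dividing through by -13 gives  x y'' + (1 - x) y' + 6 y = 0.
This matches the Laguerre equation x y'' + (1 - x) y' + n y = 0 with n = 6; the polynomial solution is L_6(x).
With y = sum_k a_k x^k, matching x^k gives (k+1)k a_{k+1} + (k+1) a_{k+1} - k a_k + n a_k = 0, i.e. (k+1)^2 a_{k+1} = (k - n) a_k = (k - 6) a_k. The right side vanishes at k = 6, so the series terminates at degree 6.
Standard normalization L_n(0) = 1 gives a_0 = 1. Work upward with a_{k+1} = (k - 6) a_k / (k+1)^2:
  a_1 = (0 - 6)(1) / 1^2 = -6/1 = -6
  a_2 = (1 - 6)(-6) / 2^2 = 30/4 = 15/2
  a_3 = (2 - 6)(15/2) / 3^2 = -30/9 = -10/3
  a_4 = (3 - 6)(-10/3) / 4^2 = 10/16 = 5/8
  a_5 = (4 - 6)(5/8) / 5^2 = (-5/4)/25 = -1/20
  a_6 = (5 - 6)(-1/20) / 6^2 = (1/20)/36 = 1/720
Hence L_6(x) = x^6/720 - x^5/20 + 5 x^4/8 - 10 x^3/3 + 15 x^2/2 - 6 x + 1.

L_6(x); series = x^6/720 - x^5/20 + 5 x^4/8 - 10 x^3/3 + 15 x^2/2 - 6 x + 1


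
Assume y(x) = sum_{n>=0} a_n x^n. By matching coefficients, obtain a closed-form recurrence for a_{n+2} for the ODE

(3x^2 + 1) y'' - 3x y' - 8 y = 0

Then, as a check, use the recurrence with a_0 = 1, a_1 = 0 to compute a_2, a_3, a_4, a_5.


Substitute y = sum_n a_n x^n.
(1 + 3 x^2) y'' contributes (n+2)(n+1) a_{n+2} + 3 n(n-1) a_n at x^n.
-3 x y'(x) contributes -3 n a_n at x^n.
-8 y(x) contributes -8 a_n at x^n.
Matching x^n: (n+2)(n+1) a_{n+2} + (3 n(n-1) - 3 n - 8) a_n = 0.
Thus a_{n+2} = (-3 n(n-1) + 3 n + 8) / ((n+1)(n+2)) * a_n.

Check with a_0 = 1, a_1 = 0 (apply the recurrence for n = 0, 1, 2, 3): a_0 = 1, a_1 = 0, a_2 = 4, a_3 = 0, a_4 = 8/3, a_5 = 0.

a_(n+2) = (-3 n(n-1) + 3 n + 8) / ((n+1)(n+2)) * a_n; check: a_0 = 1, a_1 = 0, a_2 = 4, a_3 = 0, a_4 = 8/3, a_5 = 0


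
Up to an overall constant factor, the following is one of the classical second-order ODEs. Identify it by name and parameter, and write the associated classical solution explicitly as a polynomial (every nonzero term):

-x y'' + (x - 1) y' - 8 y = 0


All three coefficients share the factor -1; dividing through by -1 gives  x y'' + (1 - x) y' + 8 y = 0.
This matches the Laguerre equation x y'' + (1 - x) y' + n y = 0 with n = 8; the polynomial solution is L_8(x).
With y = sum_k a_k x^k, matching x^k gives (k+1)k a_{k+1} + (k+1) a_{k+1} - k a_k + n a_k = 0, i.e. (k+1)^2 a_{k+1} = (k - n) a_k = (k - 8) a_k. The right side vanishes at k = 8, so the series terminates at degree 8.
Standard normalization L_n(0) = 1 gives a_0 = 1. Work upward with a_{k+1} = (k - 8) a_k / (k+1)^2:
  a_1 = (0 - 8)(1) / 1^2 = -8/1 = -8
  a_2 = (1 - 8)(-8) / 2^2 = 56/4 = 14
  a_3 = (2 - 8)(14) / 3^2 = -84/9 = -28/3
  a_4 = (3 - 8)(-28/3) / 4^2 = (140/3)/16 = 35/12
  a_5 = (4 - 8)(35/12) / 5^2 = (-35/3)/25 = -7/15
  a_6 = (5 - 8)(-7/15) / 6^2 = (7/5)/36 = 7/180
  a_7 = (6 - 8)(7/180) / 7^2 = (-7/90)/49 = -1/630
  a_8 = (7 - 8)(-1/630) / 8^2 = (1/630)/64 = 1/40320
Hence L_8(x) = x^8/40320 - x^7/630 + 7 x^6/180 - 7 x^5/15 + 35 x^4/12 - 28 x^3/3 + 14 x^2 - 8 x + 1.

L_8(x); series = x^8/40320 - x^7/630 + 7 x^6/180 - 7 x^5/15 + 35 x^4/12 - 28 x^3/3 + 14 x^2 - 8 x + 1


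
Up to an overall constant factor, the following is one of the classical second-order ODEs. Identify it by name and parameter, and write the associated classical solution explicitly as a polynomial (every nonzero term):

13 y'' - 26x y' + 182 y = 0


All three coefficients share the factor 13; dividing through by 13 gives  y'' - 2x y' + 14 y = 0.
This matches the Hermite equation y'' - 2x y' + 2n y = 0 with 2n = 14, so n = 7; the polynomial solution is H_7(x).
With y = sum_k a_k x^k, matching x^k gives (k+2)(k+1) a_{k+2} = 2(k - n) a_k = 2(k - 7) a_k. The right side vanishes at k = 7, so the series with the parity of 7 terminates at degree 7.
Standard normalization: leading coefficient of H_n is 2^n, so a_7 = 2^7 = 128. Work downward with a_k = (k+1)(k+2) a_{k+2} / (2(k - n)):
  a_5 = (6)(7)(128) / (2(5 - 7)) = 5376/(-4) = -1344
  a_3 = (4)(5)(-1344) / (2(3 - 7)) = -26880/(-8) = 3360
  a_1 = (2)(3)(3360) / (2(1 - 7)) = 20160/(-12) = -1680
Hence H_7(x) = 128 x^7 - 1344 x^5 + 3360 x^3 - 1680 x.

H_7(x); series = 128 x^7 - 1344 x^5 + 3360 x^3 - 1680 x


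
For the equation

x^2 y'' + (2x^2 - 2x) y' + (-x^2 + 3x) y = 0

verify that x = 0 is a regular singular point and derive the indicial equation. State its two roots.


Divide by x^2 to reach normal form y'' + P_1(x) y' + P_2(x) y = 0 with P_1(x) = 2 - 2/x and P_2(x) = -1 + 3/x.
x = 0 is a singular point because the y'-coefficient 2 - 2/x has a pole at x = 0 and the y-coefficient -1 + 3/x has a pole at x = 0.
It is a regular singular point because x P_1(x) = p(x) = 2x - 2 and x^2 P_2(x) = q(x) = -x^2 + 3x are polynomials, hence analytic at x = 0.
p(0) = -2,  q(0) = 0.
Indicial equation: r(r-1) + p(0) r + q(0) = 0, i.e. r^2 + (p(0) - 1) r + q(0) = 0, i.e. r^2 - 3 r = 0.
Discriminant: (-3)^2 - 4(0) = 9, so r = (3 ± 3)/2.
Solving: r_1 = 3, r_2 = 0.

indicial: r^2 - 3 r = 0; roots r_1 = 3, r_2 = 0


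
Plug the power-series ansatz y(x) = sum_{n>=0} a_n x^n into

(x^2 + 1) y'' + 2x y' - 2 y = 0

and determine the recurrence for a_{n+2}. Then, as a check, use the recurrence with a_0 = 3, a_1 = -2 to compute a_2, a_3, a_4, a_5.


Substitute y = sum_n a_n x^n.
(1 + 1 x^2) y'' contributes (n+2)(n+1) a_{n+2} + n(n-1) a_n at x^n.
2 x y'(x) contributes 2 n a_n at x^n.
-2 y(x) contributes -2 a_n at x^n.
Matching x^n: (n+2)(n+1) a_{n+2} + (n(n-1) + 2 n - 2) a_n = 0.
Thus a_{n+2} = (-n(n-1) - 2 n + 2) / ((n+1)(n+2)) * a_n.

Check with a_0 = 3, a_1 = -2 (apply the recurrence for n = 0, 1, 2, 3): a_0 = 3, a_1 = -2, a_2 = 3, a_3 = 0, a_4 = -1, a_5 = 0.

a_(n+2) = (-n(n-1) - 2 n + 2) / ((n+1)(n+2)) * a_n; check: a_0 = 3, a_1 = -2, a_2 = 3, a_3 = 0, a_4 = -1, a_5 = 0


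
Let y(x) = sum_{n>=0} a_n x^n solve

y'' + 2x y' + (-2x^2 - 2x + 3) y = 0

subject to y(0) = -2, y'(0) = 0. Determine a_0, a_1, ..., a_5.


Ansatz: y(x) = sum_{n>=0} a_n x^n, so y'(x) = sum_{n>=1} n a_n x^(n-1) and y''(x) = sum_{n>=2} n(n-1) a_n x^(n-2).
Substitute into P(x) y'' + Q(x) y' + R(x) y = 0 with P(x) = 1, Q(x) = 2x, R(x) = -2x^2 - 2x + 3, and match powers of x.
Initial conditions: a_0 = -2, a_1 = 0.
Setting the coefficient of each power of x to zero and solving order by order (substituting the coefficients already found):
  x^0: 2 a_2 + 3 a_0 = 0  ->  2 a_2 = -3 a_0 = 6  ->  a_2 = 3
  x^1: 6 a_3 + 5 a_1 - 2 a_0 = 0  ->  6 a_3 = -5 a_1 + 2 a_0 = -4  ->  a_3 = -2/3
  x^2: 12 a_4 + 7 a_2 - 2 a_1 - 2 a_0 = 0  ->  12 a_4 = -7 a_2 + 2 a_1 + 2 a_0 = -25  ->  a_4 = -25/12
  x^3: 20 a_5 + 9 a_3 - 2 a_2 - 2 a_1 = 0  ->  20 a_5 = -9 a_3 + 2 a_2 + 2 a_1 = 12  ->  a_5 = 3/5
Truncated series: y(x) = -2 + 3 x^2 - (2/3) x^3 - (25/12) x^4 + (3/5) x^5 + O(x^6).

a_0 = -2; a_1 = 0; a_2 = 3; a_3 = -2/3; a_4 = -25/12; a_5 = 3/5


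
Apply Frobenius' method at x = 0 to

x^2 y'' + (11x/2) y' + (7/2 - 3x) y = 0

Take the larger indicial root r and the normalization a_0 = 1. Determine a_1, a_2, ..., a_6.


Write in Frobenius form y'' + (p(x)/x) y' + (q(x)/x^2) y = 0:
  p(x) = 11/2,  q(x) = 7/2 - 3x.
Indicial equation: r(r-1) + (11/2) r + (7/2) = 0 -> roots r_1 = -1, r_2 = -7/2.
Take r = r_1 = -1. Let y(x) = x^r sum_{n>=0} a_n x^n with a_0 = 1.
Substitute y = x^r sum a_n x^n and match x^{r+n}. The recurrence is
  D(n) a_n - 3 a_{n-1} = 0,  where D(n) = (r+n)(r+n-1) + (11/2)(r+n) + (7/2).
  a_n = 3 / D(n) * a_{n-1}.
Since the indicial polynomial factors as (r - r_1)(r - r_2), D(n) = (r_1 + n - r_1)(r_1 + n - r_2) = n(n + 5/2).
Evaluating step by step (a_0 = 1):
  n = 1: D(1) = 1(1 + 5/2) = 7/2; numerator = 3(1) = 3; a_1 = (3)/(7/2) = 6/7
  n = 2: D(2) = 2(2 + 5/2) = 9; numerator = 3(6/7) = 18/7; a_2 = (18/7)/(9) = 2/7
  n = 3: D(3) = 3(3 + 5/2) = 33/2; numerator = 3(2/7) = 6/7; a_3 = (6/7)/(33/2) = 4/77
  n = 4: D(4) = 4(4 + 5/2) = 26; numerator = 3(4/77) = 12/77; a_4 = (12/77)/(26) = 6/1001
  n = 5: D(5) = 5(5 + 5/2) = 75/2; numerator = 3(6/1001) = 18/1001; a_5 = (18/1001)/(75/2) = 12/25025
  n = 6: D(6) = 6(6 + 5/2) = 51; numerator = 3(12/25025) = 36/25025; a_6 = (36/25025)/(51) = 12/425425

r = -1; a_0 = 1; a_1 = 6/7; a_2 = 2/7; a_3 = 4/77; a_4 = 6/1001; a_5 = 12/25025; a_6 = 12/425425


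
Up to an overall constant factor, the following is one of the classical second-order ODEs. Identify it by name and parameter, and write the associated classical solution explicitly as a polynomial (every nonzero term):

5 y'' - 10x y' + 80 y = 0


All three coefficients share the factor 5; dividing through by 5 gives  y'' - 2x y' + 16 y = 0.
This matches the Hermite equation y'' - 2x y' + 2n y = 0 with 2n = 16, so n = 8; the polynomial solution is H_8(x).
With y = sum_k a_k x^k, matching x^k gives (k+2)(k+1) a_{k+2} = 2(k - n) a_k = 2(k - 8) a_k. The right side vanishes at k = 8, so the series with the parity of 8 terminates at degree 8.
Standard normalization: leading coefficient of H_n is 2^n, so a_8 = 2^8 = 256. Work downward with a_k = (k+1)(k+2) a_{k+2} / (2(k - n)):
  a_6 = (7)(8)(256) / (2(6 - 8)) = 14336/(-4) = -3584
  a_4 = (5)(6)(-3584) / (2(4 - 8)) = -107520/(-8) = 13440
  a_2 = (3)(4)(13440) / (2(2 - 8)) = 161280/(-12) = -13440
  a_0 = (1)(2)(-13440) / (2(0 - 8)) = -26880/(-16) = 1680
Hence H_8(x) = 256 x^8 - 3584 x^6 + 13440 x^4 - 13440 x^2 + 1680.

H_8(x); series = 256 x^8 - 3584 x^6 + 13440 x^4 - 13440 x^2 + 1680


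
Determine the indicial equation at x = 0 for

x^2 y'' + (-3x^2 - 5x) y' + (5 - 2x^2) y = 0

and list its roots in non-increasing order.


Divide by x^2 to reach normal form y'' + P_1(x) y' + P_2(x) y = 0 with P_1(x) = -3 - 5/x and P_2(x) = -2 + 5/x^2.
x = 0 is a singular point because the y'-coefficient -3 - 5/x has a pole at x = 0 and the y-coefficient -2 + 5/x^2 has a pole at x = 0.
It is a regular singular point because x P_1(x) = p(x) = -3x - 5 and x^2 P_2(x) = q(x) = 5 - 2x^2 are polynomials, hence analytic at x = 0.
p(0) = -5,  q(0) = 5.
Indicial equation: r(r-1) + p(0) r + q(0) = 0, i.e. r^2 + (p(0) - 1) r + q(0) = 0, i.e. r^2 - 6 r + 5 = 0.
Discriminant: (-6)^2 - 4(5) = 16, so r = (6 ± 4)/2.
Solving: r_1 = 5, r_2 = 1.

indicial: r^2 - 6 r + 5 = 0; roots r_1 = 5, r_2 = 1


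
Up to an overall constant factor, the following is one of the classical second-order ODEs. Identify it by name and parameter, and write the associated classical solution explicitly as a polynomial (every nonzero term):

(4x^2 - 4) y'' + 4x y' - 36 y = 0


All three coefficients share the factor -4; dividing through by -4 gives  (1 - x^2) y'' - x y' + 9 y = 0.
This matches the Chebyshev equation (1 - x^2) y'' - x y' + n^2 y = 0 (note the -x y' term, not -2x y') with n^2 = 9, so n = 3; the polynomial solution is T_3(x).
With y = sum_k a_k x^k, matching x^k gives (k+2)(k+1) a_{k+2} = (k^2 - n^2) a_k = (k - 3)(k + 3) a_k. The right side vanishes at k = 3, so the series with the parity of 3 terminates at degree 3.
Standard normalization: leading coefficient of T_n is 2^(n-1), so a_3 = 2^2 = 4. Work downward with a_k = (k+1)(k+2) a_{k+2} / ((k - 3)(k + 3)):
  a_1 = (2)(3)(4) / ((1 - 3)(1 + 3)) = 24/(-8) = -3
Hence T_3(x) = 4 x^3 - 3 x.

T_3(x); series = 4 x^3 - 3 x


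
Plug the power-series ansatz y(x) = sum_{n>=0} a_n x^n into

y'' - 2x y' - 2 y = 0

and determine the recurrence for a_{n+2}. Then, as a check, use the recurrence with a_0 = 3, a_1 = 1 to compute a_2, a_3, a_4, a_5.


Substitute y = sum_n a_n x^n.
y''(x) has coefficient (n+2)(n+1) a_{n+2} at x^n;
-2 x y'(x) has coefficient -2 n a_n at x^n (shift);
-2 y(x) has coefficient -2 a_n at x^n.
Matching x^n: (n+2)(n+1) a_{n+2} + (-2n - 2) a_n = 0.
Thus a_{n+2} = (2n + 2) / ((n+1)(n+2)) * a_n.

Check with a_0 = 3, a_1 = 1 (apply the recurrence for n = 0, 1, 2, 3): a_0 = 3, a_1 = 1, a_2 = 3, a_3 = 2/3, a_4 = 3/2, a_5 = 4/15.

a_(n+2) = (2n + 2) / ((n+1)(n+2)) * a_n; check: a_0 = 3, a_1 = 1, a_2 = 3, a_3 = 2/3, a_4 = 3/2, a_5 = 4/15


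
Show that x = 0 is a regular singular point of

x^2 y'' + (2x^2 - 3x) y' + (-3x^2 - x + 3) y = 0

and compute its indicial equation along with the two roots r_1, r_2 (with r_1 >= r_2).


Divide by x^2 to reach normal form y'' + P_1(x) y' + P_2(x) y = 0 with P_1(x) = 2 - 3/x and P_2(x) = -3 - 1/x + 3/x^2.
x = 0 is a singular point because the y'-coefficient 2 - 3/x has a pole at x = 0 and the y-coefficient -3 - 1/x + 3/x^2 has a pole at x = 0.
It is a regular singular point because x P_1(x) = p(x) = 2x - 3 and x^2 P_2(x) = q(x) = -3x^2 - x + 3 are polynomials, hence analytic at x = 0.
p(0) = -3,  q(0) = 3.
Indicial equation: r(r-1) + p(0) r + q(0) = 0, i.e. r^2 + (p(0) - 1) r + q(0) = 0, i.e. r^2 - 4 r + 3 = 0.
Discriminant: (-4)^2 - 4(3) = 4, so r = (4 ± 2)/2.
Solving: r_1 = 3, r_2 = 1.

indicial: r^2 - 4 r + 3 = 0; roots r_1 = 3, r_2 = 1


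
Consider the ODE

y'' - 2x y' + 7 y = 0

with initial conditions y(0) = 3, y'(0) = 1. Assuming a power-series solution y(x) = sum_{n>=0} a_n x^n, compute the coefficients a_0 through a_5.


Ansatz: y(x) = sum_{n>=0} a_n x^n, so y'(x) = sum_{n>=1} n a_n x^(n-1) and y''(x) = sum_{n>=2} n(n-1) a_n x^(n-2).
Substitute into P(x) y'' + Q(x) y' + R(x) y = 0 with P(x) = 1, Q(x) = -2x, R(x) = 7, and match powers of x.
Initial conditions: a_0 = 3, a_1 = 1.
Setting the coefficient of each power of x to zero and solving order by order (substituting the coefficients already found):
  x^0: 2 a_2 + 7 a_0 = 0  ->  2 a_2 = -7 a_0 = -21  ->  a_2 = -21/2
  x^1: 6 a_3 + 5 a_1 = 0  ->  6 a_3 = -5 a_1 = -5  ->  a_3 = -5/6
  x^2: 12 a_4 + 3 a_2 = 0  ->  12 a_4 = -3 a_2 = 63/2  ->  a_4 = 21/8
  x^3: 20 a_5 + a_3 = 0  ->  20 a_5 = -a_3 = 5/6  ->  a_5 = 1/24
Truncated series: y(x) = 3 + x - (21/2) x^2 - (5/6) x^3 + (21/8) x^4 + (1/24) x^5 + O(x^6).

a_0 = 3; a_1 = 1; a_2 = -21/2; a_3 = -5/6; a_4 = 21/8; a_5 = 1/24


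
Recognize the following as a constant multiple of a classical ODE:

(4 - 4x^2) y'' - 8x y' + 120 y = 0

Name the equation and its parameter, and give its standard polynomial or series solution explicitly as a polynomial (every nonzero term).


All three coefficients share the factor 4; dividing through by 4 gives  (1 - x^2) y'' - 2x y' + 30 y = 0.
This matches the Legendre equation (1 - x^2) y'' - 2x y' + n(n+1) y = 0 (note the -2x y' term) with n(n+1) = 30, so n = 5; the polynomial solution is P_5(x).
With y = sum_k a_k x^k, matching x^k gives (k+2)(k+1) a_{k+2} = [k(k+1) - n(n+1)] a_k = (k - 5)(k + 6) a_k. The right side vanishes at k = 5, so the series with the parity of 5 terminates at degree 5.
Standard normalization (P_n(1) = 1): leading coefficient (2n)!/(2^n (n!)^2) = 3628800/(32*14400) = 63/8, so a_5 = 63/8. Work downward with a_k = (k+1)(k+2) a_{k+2} / ((k - 5)(k + 6)):
  a_3 = (4)(5)(63/8) / ((3 - 5)(3 + 6)) = (315/2)/(-18) = -35/4
  a_1 = (2)(3)(-35/4) / ((1 - 5)(1 + 6)) = (-105/2)/(-28) = 15/8
Hence P_5(x) = 63 x^5/8 - 35 x^3/4 + 15 x/8.

P_5(x); series = 63 x^5/8 - 35 x^3/4 + 15 x/8


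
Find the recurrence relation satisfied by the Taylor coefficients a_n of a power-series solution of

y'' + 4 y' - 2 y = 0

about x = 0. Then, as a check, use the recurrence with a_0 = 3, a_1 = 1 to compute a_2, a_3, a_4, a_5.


Substitute y = sum_n a_n x^n.
y''(x) has coefficient (n+2)(n+1) a_{n+2} at x^n;
4 y'(x) has coefficient 4 (n+1) a_{n+1} at x^n;
-2 y(x) has coefficient -2 a_n at x^n.
Matching x^n: (n+2)(n+1) a_{n+2} + 4 (n+1) a_{n+1} - 2 a_n = 0.
Thus a_{n+2} = [-4 (n+1) a_{n+1} + 2 a_n] / ((n+1)(n+2)).

Check with a_0 = 3, a_1 = 1 (apply the recurrence for n = 0, 1, 2, 3): a_0 = 3, a_1 = 1, a_2 = 1, a_3 = -1, a_4 = 7/6, a_5 = -31/30.

a_(n+2) = [-4 (n+1) a_(n+1) + 2 a_n] / ((n+1)(n+2)); check: a_0 = 3, a_1 = 1, a_2 = 1, a_3 = -1, a_4 = 7/6, a_5 = -31/30


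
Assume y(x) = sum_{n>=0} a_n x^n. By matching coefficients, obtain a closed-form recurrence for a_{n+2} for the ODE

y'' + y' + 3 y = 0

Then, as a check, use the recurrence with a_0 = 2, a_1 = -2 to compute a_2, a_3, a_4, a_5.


Substitute y = sum_n a_n x^n.
y''(x) has coefficient (n+2)(n+1) a_{n+2} at x^n;
y'(x) has coefficient (n+1) a_{n+1} at x^n;
3 y(x) has coefficient 3 a_n at x^n.
Matching x^n: (n+2)(n+1) a_{n+2} + (n+1) a_{n+1} + 3 a_n = 0.
Thus a_{n+2} = [-(n+1) a_{n+1} - 3 a_n] / ((n+1)(n+2)).

Check with a_0 = 2, a_1 = -2 (apply the recurrence for n = 0, 1, 2, 3): a_0 = 2, a_1 = -2, a_2 = -2, a_3 = 5/3, a_4 = 1/12, a_5 = -4/15.

a_(n+2) = [-(n+1) a_(n+1) - 3 a_n] / ((n+1)(n+2)); check: a_0 = 2, a_1 = -2, a_2 = -2, a_3 = 5/3, a_4 = 1/12, a_5 = -4/15


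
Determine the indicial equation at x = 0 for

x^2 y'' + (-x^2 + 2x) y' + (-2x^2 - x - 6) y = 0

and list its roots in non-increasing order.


Divide by x^2 to reach normal form y'' + P_1(x) y' + P_2(x) y = 0 with P_1(x) = -1 + 2/x and P_2(x) = -2 - 1/x - 6/x^2.
x = 0 is a singular point because the y'-coefficient -1 + 2/x has a pole at x = 0 and the y-coefficient -2 - 1/x - 6/x^2 has a pole at x = 0.
It is a regular singular point because x P_1(x) = p(x) = 2 - x and x^2 P_2(x) = q(x) = -2x^2 - x - 6 are polynomials, hence analytic at x = 0.
p(0) = 2,  q(0) = -6.
Indicial equation: r(r-1) + p(0) r + q(0) = 0, i.e. r^2 + (p(0) - 1) r + q(0) = 0, i.e. r^2 + 1 r - 6 = 0.
Discriminant: (1)^2 - 4(-6) = 25, so r = (-1 ± 5)/2.
Solving: r_1 = 2, r_2 = -3.

indicial: r^2 + 1 r - 6 = 0; roots r_1 = 2, r_2 = -3


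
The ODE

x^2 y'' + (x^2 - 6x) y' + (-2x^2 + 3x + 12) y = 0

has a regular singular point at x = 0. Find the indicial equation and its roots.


Divide by x^2 to reach normal form y'' + P_1(x) y' + P_2(x) y = 0 with P_1(x) = 1 - 6/x and P_2(x) = -2 + 3/x + 12/x^2.
x = 0 is a singular point because the y'-coefficient 1 - 6/x has a pole at x = 0 and the y-coefficient -2 + 3/x + 12/x^2 has a pole at x = 0.
It is a regular singular point because x P_1(x) = p(x) = x - 6 and x^2 P_2(x) = q(x) = -2x^2 + 3x + 12 are polynomials, hence analytic at x = 0.
p(0) = -6,  q(0) = 12.
Indicial equation: r(r-1) + p(0) r + q(0) = 0, i.e. r^2 + (p(0) - 1) r + q(0) = 0, i.e. r^2 - 7 r + 12 = 0.
Discriminant: (-7)^2 - 4(12) = 1, so r = (7 ± 1)/2.
Solving: r_1 = 4, r_2 = 3.

indicial: r^2 - 7 r + 12 = 0; roots r_1 = 4, r_2 = 3


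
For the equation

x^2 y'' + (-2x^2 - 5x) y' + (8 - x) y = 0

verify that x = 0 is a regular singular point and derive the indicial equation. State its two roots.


Divide by x^2 to reach normal form y'' + P_1(x) y' + P_2(x) y = 0 with P_1(x) = -2 - 5/x and P_2(x) = -1/x + 8/x^2.
x = 0 is a singular point because the y'-coefficient -2 - 5/x has a pole at x = 0 and the y-coefficient -1/x + 8/x^2 has a pole at x = 0.
It is a regular singular point because x P_1(x) = p(x) = -2x - 5 and x^2 P_2(x) = q(x) = 8 - x are polynomials, hence analytic at x = 0.
p(0) = -5,  q(0) = 8.
Indicial equation: r(r-1) + p(0) r + q(0) = 0, i.e. r^2 + (p(0) - 1) r + q(0) = 0, i.e. r^2 - 6 r + 8 = 0.
Discriminant: (-6)^2 - 4(8) = 4, so r = (6 ± 2)/2.
Solving: r_1 = 4, r_2 = 2.

indicial: r^2 - 6 r + 8 = 0; roots r_1 = 4, r_2 = 2


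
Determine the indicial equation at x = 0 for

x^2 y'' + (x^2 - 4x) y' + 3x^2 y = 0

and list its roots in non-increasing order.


Divide by x^2 to reach normal form y'' + P_1(x) y' + P_2(x) y = 0 with P_1(x) = 1 - 4/x and P_2(x) = 3.
x = 0 is a singular point because the y'-coefficient 1 - 4/x has a pole at x = 0.
It is a regular singular point because x P_1(x) = p(x) = x - 4 and x^2 P_2(x) = q(x) = 3x^2 are polynomials, hence analytic at x = 0.
p(0) = -4,  q(0) = 0.
Indicial equation: r(r-1) + p(0) r + q(0) = 0, i.e. r^2 + (p(0) - 1) r + q(0) = 0, i.e. r^2 - 5 r = 0.
Discriminant: (-5)^2 - 4(0) = 25, so r = (5 ± 5)/2.
Solving: r_1 = 5, r_2 = 0.

indicial: r^2 - 5 r = 0; roots r_1 = 5, r_2 = 0


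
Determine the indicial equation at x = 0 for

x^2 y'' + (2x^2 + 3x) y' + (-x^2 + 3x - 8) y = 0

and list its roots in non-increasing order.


Divide by x^2 to reach normal form y'' + P_1(x) y' + P_2(x) y = 0 with P_1(x) = 2 + 3/x and P_2(x) = -1 + 3/x - 8/x^2.
x = 0 is a singular point because the y'-coefficient 2 + 3/x has a pole at x = 0 and the y-coefficient -1 + 3/x - 8/x^2 has a pole at x = 0.
It is a regular singular point because x P_1(x) = p(x) = 2x + 3 and x^2 P_2(x) = q(x) = -x^2 + 3x - 8 are polynomials, hence analytic at x = 0.
p(0) = 3,  q(0) = -8.
Indicial equation: r(r-1) + p(0) r + q(0) = 0, i.e. r^2 + (p(0) - 1) r + q(0) = 0, i.e. r^2 + 2 r - 8 = 0.
Discriminant: (2)^2 - 4(-8) = 36, so r = (-2 ± 6)/2.
Solving: r_1 = 2, r_2 = -4.

indicial: r^2 + 2 r - 8 = 0; roots r_1 = 2, r_2 = -4


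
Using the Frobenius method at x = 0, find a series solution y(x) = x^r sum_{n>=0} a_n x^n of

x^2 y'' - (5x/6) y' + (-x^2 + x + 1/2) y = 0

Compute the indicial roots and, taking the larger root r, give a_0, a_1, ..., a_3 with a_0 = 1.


Write in Frobenius form y'' + (p(x)/x) y' + (q(x)/x^2) y = 0:
  p(x) = -5/6,  q(x) = -x^2 + x + 1/2.
Indicial equation: r(r-1) + (-5/6) r + (1/2) = 0 -> roots r_1 = 3/2, r_2 = 1/3.
Take r = r_1 = 3/2. Let y(x) = x^r sum_{n>=0} a_n x^n with a_0 = 1.
Substitute y = x^r sum a_n x^n and match x^{r+n}. The recurrence is
  D(n) a_n + 1 a_{n-1} - 1 a_{n-2} = 0,  where D(n) = (r+n)(r+n-1) + (-5/6)(r+n) + (1/2).
  a_n = [-1 a_{n-1} + 1 a_{n-2}] / D(n).
Since the indicial polynomial factors as (r - r_1)(r - r_2), D(n) = (r_1 + n - r_1)(r_1 + n - r_2) = n(n + 7/6).
Evaluating step by step (a_0 = 1):
  n = 1: D(1) = 1(1 + 7/6) = 13/6; numerator = -1(1) = -1; a_1 = (-1)/(13/6) = -6/13
  n = 2: D(2) = 2(2 + 7/6) = 19/3; numerator = -1(-6/13) + 1(1) = 19/13; a_2 = (19/13)/(19/3) = 3/13
  n = 3: D(3) = 3(3 + 7/6) = 25/2; numerator = -1(3/13) + 1(-6/13) = -9/13; a_3 = (-9/13)/(25/2) = -18/325

r = 3/2; a_0 = 1; a_1 = -6/13; a_2 = 3/13; a_3 = -18/325


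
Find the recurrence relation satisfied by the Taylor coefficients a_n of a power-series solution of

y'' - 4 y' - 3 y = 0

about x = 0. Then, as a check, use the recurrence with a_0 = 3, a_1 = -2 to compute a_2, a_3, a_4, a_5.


Substitute y = sum_n a_n x^n.
y''(x) has coefficient (n+2)(n+1) a_{n+2} at x^n;
-4 y'(x) has coefficient -4 (n+1) a_{n+1} at x^n;
-3 y(x) has coefficient -3 a_n at x^n.
Matching x^n: (n+2)(n+1) a_{n+2} - 4 (n+1) a_{n+1} - 3 a_n = 0.
Thus a_{n+2} = [4 (n+1) a_{n+1} + 3 a_n] / ((n+1)(n+2)).

Check with a_0 = 3, a_1 = -2 (apply the recurrence for n = 0, 1, 2, 3): a_0 = 3, a_1 = -2, a_2 = 1/2, a_3 = -1/3, a_4 = -5/24, a_5 = -13/60.

a_(n+2) = [4 (n+1) a_(n+1) + 3 a_n] / ((n+1)(n+2)); check: a_0 = 3, a_1 = -2, a_2 = 1/2, a_3 = -1/3, a_4 = -5/24, a_5 = -13/60


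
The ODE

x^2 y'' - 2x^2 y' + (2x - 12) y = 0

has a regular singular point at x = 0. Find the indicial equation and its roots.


Divide by x^2 to reach normal form y'' + P_1(x) y' + P_2(x) y = 0 with P_1(x) = -2 and P_2(x) = 2/x - 12/x^2.
x = 0 is a singular point because the y-coefficient 2/x - 12/x^2 has a pole at x = 0.
It is a regular singular point because x P_1(x) = p(x) = -2x and x^2 P_2(x) = q(x) = 2x - 12 are polynomials, hence analytic at x = 0.
p(0) = 0,  q(0) = -12.
Indicial equation: r(r-1) + p(0) r + q(0) = 0, i.e. r^2 + (p(0) - 1) r + q(0) = 0, i.e. r^2 - 1 r - 12 = 0.
Discriminant: (-1)^2 - 4(-12) = 49, so r = (1 ± 7)/2.
Solving: r_1 = 4, r_2 = -3.

indicial: r^2 - 1 r - 12 = 0; roots r_1 = 4, r_2 = -3


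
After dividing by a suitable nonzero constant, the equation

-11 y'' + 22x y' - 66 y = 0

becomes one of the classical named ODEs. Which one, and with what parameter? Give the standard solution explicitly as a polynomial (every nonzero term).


All three coefficients share the factor -11; dividing through by -11 gives  y'' - 2x y' + 6 y = 0.
This matches the Hermite equation y'' - 2x y' + 2n y = 0 with 2n = 6, so n = 3; the polynomial solution is H_3(x).
With y = sum_k a_k x^k, matching x^k gives (k+2)(k+1) a_{k+2} = 2(k - n) a_k = 2(k - 3) a_k. The right side vanishes at k = 3, so the series with the parity of 3 terminates at degree 3.
Standard normalization: leading coefficient of H_n is 2^n, so a_3 = 2^3 = 8. Work downward with a_k = (k+1)(k+2) a_{k+2} / (2(k - n)):
  a_1 = (2)(3)(8) / (2(1 - 3)) = 48/(-4) = -12
Hence H_3(x) = 8 x^3 - 12 x.

H_3(x); series = 8 x^3 - 12 x


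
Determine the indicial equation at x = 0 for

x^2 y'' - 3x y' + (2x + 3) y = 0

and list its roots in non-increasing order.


Divide by x^2 to reach normal form y'' + P_1(x) y' + P_2(x) y = 0 with P_1(x) = -3/x and P_2(x) = 2/x + 3/x^2.
x = 0 is a singular point because the y'-coefficient -3/x has a pole at x = 0 and the y-coefficient 2/x + 3/x^2 has a pole at x = 0.
It is a regular singular point because x P_1(x) = p(x) = -3 and x^2 P_2(x) = q(x) = 2x + 3 are polynomials, hence analytic at x = 0.
p(0) = -3,  q(0) = 3.
Indicial equation: r(r-1) + p(0) r + q(0) = 0, i.e. r^2 + (p(0) - 1) r + q(0) = 0, i.e. r^2 - 4 r + 3 = 0.
Discriminant: (-4)^2 - 4(3) = 4, so r = (4 ± 2)/2.
Solving: r_1 = 3, r_2 = 1.

indicial: r^2 - 4 r + 3 = 0; roots r_1 = 3, r_2 = 1


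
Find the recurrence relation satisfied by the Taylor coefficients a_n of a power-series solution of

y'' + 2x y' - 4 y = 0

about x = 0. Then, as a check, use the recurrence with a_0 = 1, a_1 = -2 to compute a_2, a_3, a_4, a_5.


Substitute y = sum_n a_n x^n.
y''(x) has coefficient (n+2)(n+1) a_{n+2} at x^n;
2 x y'(x) has coefficient 2 n a_n at x^n (shift);
-4 y(x) has coefficient -4 a_n at x^n.
Matching x^n: (n+2)(n+1) a_{n+2} + (2n - 4) a_n = 0.
Thus a_{n+2} = (-2n + 4) / ((n+1)(n+2)) * a_n.

Check with a_0 = 1, a_1 = -2 (apply the recurrence for n = 0, 1, 2, 3): a_0 = 1, a_1 = -2, a_2 = 2, a_3 = -2/3, a_4 = 0, a_5 = 1/15.

a_(n+2) = (-2n + 4) / ((n+1)(n+2)) * a_n; check: a_0 = 1, a_1 = -2, a_2 = 2, a_3 = -2/3, a_4 = 0, a_5 = 1/15


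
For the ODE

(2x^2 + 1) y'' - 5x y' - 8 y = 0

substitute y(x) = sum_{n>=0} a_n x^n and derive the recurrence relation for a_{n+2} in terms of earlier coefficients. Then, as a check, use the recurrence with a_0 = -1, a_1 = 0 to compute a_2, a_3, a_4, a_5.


Substitute y = sum_n a_n x^n.
(1 + 2 x^2) y'' contributes (n+2)(n+1) a_{n+2} + 2 n(n-1) a_n at x^n.
-5 x y'(x) contributes -5 n a_n at x^n.
-8 y(x) contributes -8 a_n at x^n.
Matching x^n: (n+2)(n+1) a_{n+2} + (2 n(n-1) - 5 n - 8) a_n = 0.
Thus a_{n+2} = (-2 n(n-1) + 5 n + 8) / ((n+1)(n+2)) * a_n.

Check with a_0 = -1, a_1 = 0 (apply the recurrence for n = 0, 1, 2, 3): a_0 = -1, a_1 = 0, a_2 = -4, a_3 = 0, a_4 = -14/3, a_5 = 0.

a_(n+2) = (-2 n(n-1) + 5 n + 8) / ((n+1)(n+2)) * a_n; check: a_0 = -1, a_1 = 0, a_2 = -4, a_3 = 0, a_4 = -14/3, a_5 = 0


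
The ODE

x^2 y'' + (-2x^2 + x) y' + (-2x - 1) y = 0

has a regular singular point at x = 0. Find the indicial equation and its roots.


Divide by x^2 to reach normal form y'' + P_1(x) y' + P_2(x) y = 0 with P_1(x) = -2 + 1/x and P_2(x) = -2/x - 1/x^2.
x = 0 is a singular point because the y'-coefficient -2 + 1/x has a pole at x = 0 and the y-coefficient -2/x - 1/x^2 has a pole at x = 0.
It is a regular singular point because x P_1(x) = p(x) = 1 - 2x and x^2 P_2(x) = q(x) = -2x - 1 are polynomials, hence analytic at x = 0.
p(0) = 1,  q(0) = -1.
Indicial equation: r(r-1) + p(0) r + q(0) = 0, i.e. r^2 + (p(0) - 1) r + q(0) = 0, i.e. r^2 - 1 = 0.
Discriminant: (0)^2 - 4(-1) = 4, so r = (0 ± 2)/2.
Solving: r_1 = 1, r_2 = -1.

indicial: r^2 - 1 = 0; roots r_1 = 1, r_2 = -1


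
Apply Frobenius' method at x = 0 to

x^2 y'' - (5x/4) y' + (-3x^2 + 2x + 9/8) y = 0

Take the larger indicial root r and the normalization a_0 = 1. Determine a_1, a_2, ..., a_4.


Write in Frobenius form y'' + (p(x)/x) y' + (q(x)/x^2) y = 0:
  p(x) = -5/4,  q(x) = -3x^2 + 2x + 9/8.
Indicial equation: r(r-1) + (-5/4) r + (9/8) = 0 -> roots r_1 = 3/2, r_2 = 3/4.
Take r = r_1 = 3/2. Let y(x) = x^r sum_{n>=0} a_n x^n with a_0 = 1.
Substitute y = x^r sum a_n x^n and match x^{r+n}. The recurrence is
  D(n) a_n + 2 a_{n-1} - 3 a_{n-2} = 0,  where D(n) = (r+n)(r+n-1) + (-5/4)(r+n) + (9/8).
  a_n = [-2 a_{n-1} + 3 a_{n-2}] / D(n).
Since the indicial polynomial factors as (r - r_1)(r - r_2), D(n) = (r_1 + n - r_1)(r_1 + n - r_2) = n(n + 3/4).
Evaluating step by step (a_0 = 1):
  n = 1: D(1) = 1(1 + 3/4) = 7/4; numerator = -2(1) = -2; a_1 = (-2)/(7/4) = -8/7
  n = 2: D(2) = 2(2 + 3/4) = 11/2; numerator = -2(-8/7) + 3(1) = 37/7; a_2 = (37/7)/(11/2) = 74/77
  n = 3: D(3) = 3(3 + 3/4) = 45/4; numerator = -2(74/77) + 3(-8/7) = -412/77; a_3 = (-412/77)/(45/4) = -1648/3465
  n = 4: D(4) = 4(4 + 3/4) = 19; numerator = -2(-1648/3465) + 3(74/77) = 1898/495; a_4 = (1898/495)/(19) = 1898/9405

r = 3/2; a_0 = 1; a_1 = -8/7; a_2 = 74/77; a_3 = -1648/3465; a_4 = 1898/9405


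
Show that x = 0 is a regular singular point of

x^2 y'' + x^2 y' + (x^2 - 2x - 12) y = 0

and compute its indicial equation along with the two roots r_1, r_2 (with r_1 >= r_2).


Divide by x^2 to reach normal form y'' + P_1(x) y' + P_2(x) y = 0 with P_1(x) = 1 and P_2(x) = 1 - 2/x - 12/x^2.
x = 0 is a singular point because the y-coefficient 1 - 2/x - 12/x^2 has a pole at x = 0.
It is a regular singular point because x P_1(x) = p(x) = x and x^2 P_2(x) = q(x) = x^2 - 2x - 12 are polynomials, hence analytic at x = 0.
p(0) = 0,  q(0) = -12.
Indicial equation: r(r-1) + p(0) r + q(0) = 0, i.e. r^2 + (p(0) - 1) r + q(0) = 0, i.e. r^2 - 1 r - 12 = 0.
Discriminant: (-1)^2 - 4(-12) = 49, so r = (1 ± 7)/2.
Solving: r_1 = 4, r_2 = -3.

indicial: r^2 - 1 r - 12 = 0; roots r_1 = 4, r_2 = -3


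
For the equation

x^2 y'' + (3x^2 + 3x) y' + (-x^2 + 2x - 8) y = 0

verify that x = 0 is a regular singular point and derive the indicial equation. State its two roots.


Divide by x^2 to reach normal form y'' + P_1(x) y' + P_2(x) y = 0 with P_1(x) = 3 + 3/x and P_2(x) = -1 + 2/x - 8/x^2.
x = 0 is a singular point because the y'-coefficient 3 + 3/x has a pole at x = 0 and the y-coefficient -1 + 2/x - 8/x^2 has a pole at x = 0.
It is a regular singular point because x P_1(x) = p(x) = 3x + 3 and x^2 P_2(x) = q(x) = -x^2 + 2x - 8 are polynomials, hence analytic at x = 0.
p(0) = 3,  q(0) = -8.
Indicial equation: r(r-1) + p(0) r + q(0) = 0, i.e. r^2 + (p(0) - 1) r + q(0) = 0, i.e. r^2 + 2 r - 8 = 0.
Discriminant: (2)^2 - 4(-8) = 36, so r = (-2 ± 6)/2.
Solving: r_1 = 2, r_2 = -4.

indicial: r^2 + 2 r - 8 = 0; roots r_1 = 2, r_2 = -4


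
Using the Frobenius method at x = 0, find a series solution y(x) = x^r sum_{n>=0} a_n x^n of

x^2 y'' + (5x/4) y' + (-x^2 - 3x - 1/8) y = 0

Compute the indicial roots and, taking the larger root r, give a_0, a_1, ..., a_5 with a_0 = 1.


Write in Frobenius form y'' + (p(x)/x) y' + (q(x)/x^2) y = 0:
  p(x) = 5/4,  q(x) = -x^2 - 3x - 1/8.
Indicial equation: r(r-1) + (5/4) r + (-1/8) = 0 -> roots r_1 = 1/4, r_2 = -1/2.
Take r = r_1 = 1/4. Let y(x) = x^r sum_{n>=0} a_n x^n with a_0 = 1.
Substitute y = x^r sum a_n x^n and match x^{r+n}. The recurrence is
  D(n) a_n - 3 a_{n-1} - 1 a_{n-2} = 0,  where D(n) = (r+n)(r+n-1) + (5/4)(r+n) + (-1/8).
  a_n = [3 a_{n-1} + 1 a_{n-2}] / D(n).
Since the indicial polynomial factors as (r - r_1)(r - r_2), D(n) = (r_1 + n - r_1)(r_1 + n - r_2) = n(n + 3/4).
Evaluating step by step (a_0 = 1):
  n = 1: D(1) = 1(1 + 3/4) = 7/4; numerator = 3(1) = 3; a_1 = (3)/(7/4) = 12/7
  n = 2: D(2) = 2(2 + 3/4) = 11/2; numerator = 3(12/7) + 1(1) = 43/7; a_2 = (43/7)/(11/2) = 86/77
  n = 3: D(3) = 3(3 + 3/4) = 45/4; numerator = 3(86/77) + 1(12/7) = 390/77; a_3 = (390/77)/(45/4) = 104/231
  n = 4: D(4) = 4(4 + 3/4) = 19; numerator = 3(104/231) + 1(86/77) = 190/77; a_4 = (190/77)/(19) = 10/77
  n = 5: D(5) = 5(5 + 3/4) = 115/4; numerator = 3(10/77) + 1(104/231) = 194/231; a_5 = (194/231)/(115/4) = 776/26565

r = 1/4; a_0 = 1; a_1 = 12/7; a_2 = 86/77; a_3 = 104/231; a_4 = 10/77; a_5 = 776/26565


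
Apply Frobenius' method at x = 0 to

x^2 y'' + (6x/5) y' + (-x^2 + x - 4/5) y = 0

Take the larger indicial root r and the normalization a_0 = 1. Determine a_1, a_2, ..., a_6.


Write in Frobenius form y'' + (p(x)/x) y' + (q(x)/x^2) y = 0:
  p(x) = 6/5,  q(x) = -x^2 + x - 4/5.
Indicial equation: r(r-1) + (6/5) r + (-4/5) = 0 -> roots r_1 = 4/5, r_2 = -1.
Take r = r_1 = 4/5. Let y(x) = x^r sum_{n>=0} a_n x^n with a_0 = 1.
Substitute y = x^r sum a_n x^n and match x^{r+n}. The recurrence is
  D(n) a_n + 1 a_{n-1} - 1 a_{n-2} = 0,  where D(n) = (r+n)(r+n-1) + (6/5)(r+n) + (-4/5).
  a_n = [-1 a_{n-1} + 1 a_{n-2}] / D(n).
Since the indicial polynomial factors as (r - r_1)(r - r_2), D(n) = (r_1 + n - r_1)(r_1 + n - r_2) = n(n + 9/5).
Evaluating step by step (a_0 = 1):
  n = 1: D(1) = 1(1 + 9/5) = 14/5; numerator = -1(1) = -1; a_1 = (-1)/(14/5) = -5/14
  n = 2: D(2) = 2(2 + 9/5) = 38/5; numerator = -1(-5/14) + 1(1) = 19/14; a_2 = (19/14)/(38/5) = 5/28
  n = 3: D(3) = 3(3 + 9/5) = 72/5; numerator = -1(5/28) + 1(-5/14) = -15/28; a_3 = (-15/28)/(72/5) = -25/672
  n = 4: D(4) = 4(4 + 9/5) = 116/5; numerator = -1(-25/672) + 1(5/28) = 145/672; a_4 = (145/672)/(116/5) = 25/2688
  n = 5: D(5) = 5(5 + 9/5) = 34; numerator = -1(25/2688) + 1(-25/672) = -125/2688; a_5 = (-125/2688)/(34) = -125/91392
  n = 6: D(6) = 6(6 + 9/5) = 234/5; numerator = -1(-125/91392) + 1(25/2688) = 325/30464; a_6 = (325/30464)/(234/5) = 125/548352

r = 4/5; a_0 = 1; a_1 = -5/14; a_2 = 5/28; a_3 = -25/672; a_4 = 25/2688; a_5 = -125/91392; a_6 = 125/548352


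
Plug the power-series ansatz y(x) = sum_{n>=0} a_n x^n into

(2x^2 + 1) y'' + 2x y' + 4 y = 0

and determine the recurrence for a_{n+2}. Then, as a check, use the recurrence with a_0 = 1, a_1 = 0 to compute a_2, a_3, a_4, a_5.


Substitute y = sum_n a_n x^n.
(1 + 2 x^2) y'' contributes (n+2)(n+1) a_{n+2} + 2 n(n-1) a_n at x^n.
2 x y'(x) contributes 2 n a_n at x^n.
4 y(x) contributes 4 a_n at x^n.
Matching x^n: (n+2)(n+1) a_{n+2} + (2 n(n-1) + 2 n + 4) a_n = 0.
Thus a_{n+2} = (-2 n(n-1) - 2 n - 4) / ((n+1)(n+2)) * a_n.

Check with a_0 = 1, a_1 = 0 (apply the recurrence for n = 0, 1, 2, 3): a_0 = 1, a_1 = 0, a_2 = -2, a_3 = 0, a_4 = 2, a_5 = 0.

a_(n+2) = (-2 n(n-1) - 2 n - 4) / ((n+1)(n+2)) * a_n; check: a_0 = 1, a_1 = 0, a_2 = -2, a_3 = 0, a_4 = 2, a_5 = 0


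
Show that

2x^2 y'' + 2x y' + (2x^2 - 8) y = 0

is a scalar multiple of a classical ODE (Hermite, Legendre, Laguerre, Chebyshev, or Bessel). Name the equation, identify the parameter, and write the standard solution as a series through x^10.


All three coefficients share the factor 2; dividing through by 2 gives  x^2 y'' + x y' + (x^2 - 4) y = 0.
This matches the Bessel equation x^2 y'' + x y' + (x^2 - nu^2) y = 0 with nu^2 = 4, so nu = 2; the solution bounded at x = 0 is J_2(x).
Frobenius at x = 0: indicial roots ±nu; for r = nu the recurrence k(k + 2nu) c_k = -c_{k-2} gives the standard series J_nu(x) = sum_{k>=0} (-1)^k / (k! (k+nu)!) (x/2)^(2k+nu). Evaluate the first 5 terms:
  k = 0: (-1)^0 / (0! * 2! * 2^2) x^2 = 1/(1*2*4) x^2 = (1/8) x^2
  k = 1: (-1)^1 / (1! * 3! * 2^4) x^4 = -1/(1*6*16) x^4 = (-1/96) x^4
  k = 2: (-1)^2 / (2! * 4! * 2^6) x^6 = 1/(2*24*64) x^6 = (1/3072) x^6
  k = 3: (-1)^3 / (3! * 5! * 2^8) x^8 = -1/(6*120*256) x^8 = (-1/184320) x^8
  k = 4: (-1)^4 / (4! * 6! * 2^10) x^10 = 1/(24*720*1024) x^10 = (1/17694720) x^10
Hence J_2(x) = x^10/17694720 - x^8/184320 + x^6/3072 - x^4/96 + x^2/8 + ....

J_2(x); series = x^10/17694720 - x^8/184320 + x^6/3072 - x^4/96 + x^2/8


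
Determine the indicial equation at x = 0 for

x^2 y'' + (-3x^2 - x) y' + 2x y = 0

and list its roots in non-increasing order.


Divide by x^2 to reach normal form y'' + P_1(x) y' + P_2(x) y = 0 with P_1(x) = -3 - 1/x and P_2(x) = 2/x.
x = 0 is a singular point because the y'-coefficient -3 - 1/x has a pole at x = 0 and the y-coefficient 2/x has a pole at x = 0.
It is a regular singular point because x P_1(x) = p(x) = -3x - 1 and x^2 P_2(x) = q(x) = 2x are polynomials, hence analytic at x = 0.
p(0) = -1,  q(0) = 0.
Indicial equation: r(r-1) + p(0) r + q(0) = 0, i.e. r^2 + (p(0) - 1) r + q(0) = 0, i.e. r^2 - 2 r = 0.
Discriminant: (-2)^2 - 4(0) = 4, so r = (2 ± 2)/2.
Solving: r_1 = 2, r_2 = 0.

indicial: r^2 - 2 r = 0; roots r_1 = 2, r_2 = 0


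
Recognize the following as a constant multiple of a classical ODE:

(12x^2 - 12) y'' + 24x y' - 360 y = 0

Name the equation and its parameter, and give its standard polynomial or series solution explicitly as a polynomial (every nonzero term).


All three coefficients share the factor -12; dividing through by -12 gives  (1 - x^2) y'' - 2x y' + 30 y = 0.
This matches the Legendre equation (1 - x^2) y'' - 2x y' + n(n+1) y = 0 (note the -2x y' term) with n(n+1) = 30, so n = 5; the polynomial solution is P_5(x).
With y = sum_k a_k x^k, matching x^k gives (k+2)(k+1) a_{k+2} = [k(k+1) - n(n+1)] a_k = (k - 5)(k + 6) a_k. The right side vanishes at k = 5, so the series with the parity of 5 terminates at degree 5.
Standard normalization (P_n(1) = 1): leading coefficient (2n)!/(2^n (n!)^2) = 3628800/(32*14400) = 63/8, so a_5 = 63/8. Work downward with a_k = (k+1)(k+2) a_{k+2} / ((k - 5)(k + 6)):
  a_3 = (4)(5)(63/8) / ((3 - 5)(3 + 6)) = (315/2)/(-18) = -35/4
  a_1 = (2)(3)(-35/4) / ((1 - 5)(1 + 6)) = (-105/2)/(-28) = 15/8
Hence P_5(x) = 63 x^5/8 - 35 x^3/4 + 15 x/8.

P_5(x); series = 63 x^5/8 - 35 x^3/4 + 15 x/8


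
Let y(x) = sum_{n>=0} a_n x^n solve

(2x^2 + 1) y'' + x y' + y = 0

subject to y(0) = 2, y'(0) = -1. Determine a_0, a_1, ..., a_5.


Ansatz: y(x) = sum_{n>=0} a_n x^n, so y'(x) = sum_{n>=1} n a_n x^(n-1) and y''(x) = sum_{n>=2} n(n-1) a_n x^(n-2).
Substitute into P(x) y'' + Q(x) y' + R(x) y = 0 with P(x) = 2x^2 + 1, Q(x) = x, R(x) = 1, and match powers of x.
Initial conditions: a_0 = 2, a_1 = -1.
Setting the coefficient of each power of x to zero and solving order by order (substituting the coefficients already found):
  x^0: 2 a_2 + a_0 = 0  ->  2 a_2 = -a_0 = -2  ->  a_2 = -1
  x^1: 6 a_3 + 2 a_1 = 0  ->  6 a_3 = -2 a_1 = 2  ->  a_3 = 1/3
  x^2: 12 a_4 + 7 a_2 = 0  ->  12 a_4 = -7 a_2 = 7  ->  a_4 = 7/12
  x^3: 20 a_5 + 16 a_3 = 0  ->  20 a_5 = -16 a_3 = -16/3  ->  a_5 = -4/15
Truncated series: y(x) = 2 - x - x^2 + (1/3) x^3 + (7/12) x^4 - (4/15) x^5 + O(x^6).

a_0 = 2; a_1 = -1; a_2 = -1; a_3 = 1/3; a_4 = 7/12; a_5 = -4/15


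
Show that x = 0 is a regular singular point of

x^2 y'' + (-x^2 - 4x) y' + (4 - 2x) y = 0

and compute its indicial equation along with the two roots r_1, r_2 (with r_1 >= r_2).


Divide by x^2 to reach normal form y'' + P_1(x) y' + P_2(x) y = 0 with P_1(x) = -1 - 4/x and P_2(x) = -2/x + 4/x^2.
x = 0 is a singular point because the y'-coefficient -1 - 4/x has a pole at x = 0 and the y-coefficient -2/x + 4/x^2 has a pole at x = 0.
It is a regular singular point because x P_1(x) = p(x) = -x - 4 and x^2 P_2(x) = q(x) = 4 - 2x are polynomials, hence analytic at x = 0.
p(0) = -4,  q(0) = 4.
Indicial equation: r(r-1) + p(0) r + q(0) = 0, i.e. r^2 + (p(0) - 1) r + q(0) = 0, i.e. r^2 - 5 r + 4 = 0.
Discriminant: (-5)^2 - 4(4) = 9, so r = (5 ± 3)/2.
Solving: r_1 = 4, r_2 = 1.

indicial: r^2 - 5 r + 4 = 0; roots r_1 = 4, r_2 = 1
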